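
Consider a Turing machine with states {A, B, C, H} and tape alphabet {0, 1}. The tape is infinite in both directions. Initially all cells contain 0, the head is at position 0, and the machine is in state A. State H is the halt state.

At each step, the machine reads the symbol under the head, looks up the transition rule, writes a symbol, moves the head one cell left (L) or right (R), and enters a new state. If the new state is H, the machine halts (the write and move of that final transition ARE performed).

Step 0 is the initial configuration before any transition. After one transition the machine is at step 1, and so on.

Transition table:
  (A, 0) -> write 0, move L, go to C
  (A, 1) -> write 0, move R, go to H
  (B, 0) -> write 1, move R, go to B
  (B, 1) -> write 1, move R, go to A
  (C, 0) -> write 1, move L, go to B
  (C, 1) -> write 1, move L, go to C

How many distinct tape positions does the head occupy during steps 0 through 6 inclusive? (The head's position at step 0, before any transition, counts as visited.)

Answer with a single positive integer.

Answer: 3

Derivation:
Step 1: in state A at pos 0, read 0 -> (A,0)->write 0,move L,goto C. Now: state=C, head=-1, tape[-2..1]=0000 (head:  ^)
Step 2: in state C at pos -1, read 0 -> (C,0)->write 1,move L,goto B. Now: state=B, head=-2, tape[-3..1]=00100 (head:  ^)
Step 3: in state B at pos -2, read 0 -> (B,0)->write 1,move R,goto B. Now: state=B, head=-1, tape[-3..1]=01100 (head:   ^)
Step 4: in state B at pos -1, read 1 -> (B,1)->write 1,move R,goto A. Now: state=A, head=0, tape[-3..1]=01100 (head:    ^)
Step 5: in state A at pos 0, read 0 -> (A,0)->write 0,move L,goto C. Now: state=C, head=-1, tape[-3..1]=01100 (head:   ^)
Step 6: in state C at pos -1, read 1 -> (C,1)->write 1,move L,goto C. Now: state=C, head=-2, tape[-3..1]=01100 (head:  ^)
Head positions at steps 0..6: starting at 0, distinct positions visited = {-2, -1, 0} -> 3 position(s)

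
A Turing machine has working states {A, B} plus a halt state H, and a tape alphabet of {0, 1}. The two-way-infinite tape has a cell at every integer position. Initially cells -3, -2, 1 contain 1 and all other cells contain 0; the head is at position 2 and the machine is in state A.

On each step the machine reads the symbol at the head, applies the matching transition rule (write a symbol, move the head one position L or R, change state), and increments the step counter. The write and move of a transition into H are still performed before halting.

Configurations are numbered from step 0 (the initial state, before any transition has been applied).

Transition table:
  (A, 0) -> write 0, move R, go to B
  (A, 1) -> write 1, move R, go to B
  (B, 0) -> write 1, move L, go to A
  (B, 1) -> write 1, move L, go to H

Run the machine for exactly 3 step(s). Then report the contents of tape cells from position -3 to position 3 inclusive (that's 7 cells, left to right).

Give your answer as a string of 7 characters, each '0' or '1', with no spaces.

Answer: 1100101

Derivation:
Step 1: in state A at pos 2, read 0 -> (A,0)->write 0,move R,goto B. Now: state=B, head=3, tape[-4..4]=011001000 (head:        ^)
Step 2: in state B at pos 3, read 0 -> (B,0)->write 1,move L,goto A. Now: state=A, head=2, tape[-4..4]=011001010 (head:       ^)
Step 3: in state A at pos 2, read 0 -> (A,0)->write 0,move R,goto B. Now: state=B, head=3, tape[-4..4]=011001010 (head:        ^)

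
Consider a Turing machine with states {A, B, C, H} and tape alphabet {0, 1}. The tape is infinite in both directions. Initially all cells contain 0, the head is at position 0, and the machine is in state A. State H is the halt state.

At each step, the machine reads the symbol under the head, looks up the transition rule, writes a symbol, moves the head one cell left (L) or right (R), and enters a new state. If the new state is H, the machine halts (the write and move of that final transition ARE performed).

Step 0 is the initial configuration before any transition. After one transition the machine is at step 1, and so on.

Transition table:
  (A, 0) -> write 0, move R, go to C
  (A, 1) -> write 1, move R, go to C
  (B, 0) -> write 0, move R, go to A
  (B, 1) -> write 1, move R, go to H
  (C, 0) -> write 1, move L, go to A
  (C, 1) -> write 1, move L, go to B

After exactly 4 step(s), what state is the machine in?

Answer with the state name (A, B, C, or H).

Answer: B

Derivation:
Step 1: in state A at pos 0, read 0 -> (A,0)->write 0,move R,goto C. Now: state=C, head=1, tape[-1..2]=0000 (head:   ^)
Step 2: in state C at pos 1, read 0 -> (C,0)->write 1,move L,goto A. Now: state=A, head=0, tape[-1..2]=0010 (head:  ^)
Step 3: in state A at pos 0, read 0 -> (A,0)->write 0,move R,goto C. Now: state=C, head=1, tape[-1..2]=0010 (head:   ^)
Step 4: in state C at pos 1, read 1 -> (C,1)->write 1,move L,goto B. Now: state=B, head=0, tape[-1..2]=0010 (head:  ^)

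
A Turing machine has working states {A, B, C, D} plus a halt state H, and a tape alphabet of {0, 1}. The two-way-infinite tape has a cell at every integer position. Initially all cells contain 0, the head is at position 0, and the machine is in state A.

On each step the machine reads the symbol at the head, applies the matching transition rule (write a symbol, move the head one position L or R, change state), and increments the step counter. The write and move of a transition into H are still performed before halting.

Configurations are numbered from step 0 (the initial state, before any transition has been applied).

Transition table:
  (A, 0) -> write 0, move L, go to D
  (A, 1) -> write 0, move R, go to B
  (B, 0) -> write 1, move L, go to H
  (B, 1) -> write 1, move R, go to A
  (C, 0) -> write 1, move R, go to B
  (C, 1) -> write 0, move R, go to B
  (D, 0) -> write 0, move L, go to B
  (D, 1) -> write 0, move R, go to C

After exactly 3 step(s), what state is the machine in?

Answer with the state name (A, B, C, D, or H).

Step 1: in state A at pos 0, read 0 -> (A,0)->write 0,move L,goto D. Now: state=D, head=-1, tape[-2..1]=0000 (head:  ^)
Step 2: in state D at pos -1, read 0 -> (D,0)->write 0,move L,goto B. Now: state=B, head=-2, tape[-3..1]=00000 (head:  ^)
Step 3: in state B at pos -2, read 0 -> (B,0)->write 1,move L,goto H. Now: state=H, head=-3, tape[-4..1]=001000 (head:  ^)

Answer: H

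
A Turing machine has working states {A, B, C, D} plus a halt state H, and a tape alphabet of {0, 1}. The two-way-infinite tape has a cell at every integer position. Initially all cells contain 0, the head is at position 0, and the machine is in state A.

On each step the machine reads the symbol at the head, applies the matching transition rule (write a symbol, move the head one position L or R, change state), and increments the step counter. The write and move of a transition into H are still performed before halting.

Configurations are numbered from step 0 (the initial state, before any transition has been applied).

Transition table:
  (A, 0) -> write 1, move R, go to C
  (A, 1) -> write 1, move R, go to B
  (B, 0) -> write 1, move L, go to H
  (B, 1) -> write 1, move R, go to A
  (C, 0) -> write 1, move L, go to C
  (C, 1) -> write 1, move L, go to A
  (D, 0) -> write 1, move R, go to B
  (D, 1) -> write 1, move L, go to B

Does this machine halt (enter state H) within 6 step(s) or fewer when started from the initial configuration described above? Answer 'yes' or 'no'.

Answer: no

Derivation:
Step 1: in state A at pos 0, read 0 -> (A,0)->write 1,move R,goto C. Now: state=C, head=1, tape[-1..2]=0100 (head:   ^)
Step 2: in state C at pos 1, read 0 -> (C,0)->write 1,move L,goto C. Now: state=C, head=0, tape[-1..2]=0110 (head:  ^)
Step 3: in state C at pos 0, read 1 -> (C,1)->write 1,move L,goto A. Now: state=A, head=-1, tape[-2..2]=00110 (head:  ^)
Step 4: in state A at pos -1, read 0 -> (A,0)->write 1,move R,goto C. Now: state=C, head=0, tape[-2..2]=01110 (head:   ^)
Step 5: in state C at pos 0, read 1 -> (C,1)->write 1,move L,goto A. Now: state=A, head=-1, tape[-2..2]=01110 (head:  ^)
Step 6: in state A at pos -1, read 1 -> (A,1)->write 1,move R,goto B. Now: state=B, head=0, tape[-2..2]=01110 (head:   ^)
After 6 step(s): state = B (not H) -> not halted within 6 -> no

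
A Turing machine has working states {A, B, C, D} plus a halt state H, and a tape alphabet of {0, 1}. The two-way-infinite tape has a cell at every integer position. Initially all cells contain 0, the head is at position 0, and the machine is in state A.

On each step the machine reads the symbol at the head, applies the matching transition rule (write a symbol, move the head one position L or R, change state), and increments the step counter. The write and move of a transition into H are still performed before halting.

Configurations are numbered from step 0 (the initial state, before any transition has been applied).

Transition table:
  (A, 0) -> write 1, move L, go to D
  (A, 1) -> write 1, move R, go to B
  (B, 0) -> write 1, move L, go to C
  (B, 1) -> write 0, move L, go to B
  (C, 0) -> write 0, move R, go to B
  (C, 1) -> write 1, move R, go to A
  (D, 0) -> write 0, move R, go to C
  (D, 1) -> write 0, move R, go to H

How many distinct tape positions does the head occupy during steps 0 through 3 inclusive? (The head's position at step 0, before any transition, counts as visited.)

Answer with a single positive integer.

Answer: 3

Derivation:
Step 1: in state A at pos 0, read 0 -> (A,0)->write 1,move L,goto D. Now: state=D, head=-1, tape[-2..1]=0010 (head:  ^)
Step 2: in state D at pos -1, read 0 -> (D,0)->write 0,move R,goto C. Now: state=C, head=0, tape[-2..1]=0010 (head:   ^)
Step 3: in state C at pos 0, read 1 -> (C,1)->write 1,move R,goto A. Now: state=A, head=1, tape[-2..2]=00100 (head:    ^)
Head positions at steps 0..3: starting at 0, distinct positions visited = {-1, 0, 1} -> 3 position(s)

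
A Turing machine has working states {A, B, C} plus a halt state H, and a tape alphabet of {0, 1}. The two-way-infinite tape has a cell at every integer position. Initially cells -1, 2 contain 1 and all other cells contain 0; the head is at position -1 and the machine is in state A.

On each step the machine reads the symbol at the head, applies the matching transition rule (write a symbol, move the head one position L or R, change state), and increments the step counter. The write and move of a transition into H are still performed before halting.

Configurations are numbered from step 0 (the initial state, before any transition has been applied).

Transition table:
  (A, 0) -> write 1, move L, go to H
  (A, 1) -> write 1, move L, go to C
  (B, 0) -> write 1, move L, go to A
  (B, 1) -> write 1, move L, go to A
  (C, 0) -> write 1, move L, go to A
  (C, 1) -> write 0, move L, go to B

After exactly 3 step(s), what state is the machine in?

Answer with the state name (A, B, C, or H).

Step 1: in state A at pos -1, read 1 -> (A,1)->write 1,move L,goto C. Now: state=C, head=-2, tape[-3..3]=0010010 (head:  ^)
Step 2: in state C at pos -2, read 0 -> (C,0)->write 1,move L,goto A. Now: state=A, head=-3, tape[-4..3]=00110010 (head:  ^)
Step 3: in state A at pos -3, read 0 -> (A,0)->write 1,move L,goto H. Now: state=H, head=-4, tape[-5..3]=001110010 (head:  ^)

Answer: H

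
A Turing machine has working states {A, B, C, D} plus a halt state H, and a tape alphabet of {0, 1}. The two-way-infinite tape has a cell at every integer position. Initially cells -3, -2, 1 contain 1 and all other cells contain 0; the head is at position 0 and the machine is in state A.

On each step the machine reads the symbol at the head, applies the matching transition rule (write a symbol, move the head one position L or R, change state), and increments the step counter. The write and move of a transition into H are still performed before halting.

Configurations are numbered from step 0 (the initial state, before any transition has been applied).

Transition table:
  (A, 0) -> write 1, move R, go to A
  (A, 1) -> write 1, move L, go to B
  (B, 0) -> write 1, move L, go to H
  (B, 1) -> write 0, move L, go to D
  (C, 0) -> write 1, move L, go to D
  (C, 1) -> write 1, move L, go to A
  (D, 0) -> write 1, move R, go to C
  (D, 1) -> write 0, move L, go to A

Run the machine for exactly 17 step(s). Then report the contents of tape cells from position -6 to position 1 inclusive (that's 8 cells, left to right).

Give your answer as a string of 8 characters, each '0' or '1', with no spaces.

Step 1: in state A at pos 0, read 0 -> (A,0)->write 1,move R,goto A. Now: state=A, head=1, tape[-4..2]=0110110 (head:      ^)
Step 2: in state A at pos 1, read 1 -> (A,1)->write 1,move L,goto B. Now: state=B, head=0, tape[-4..2]=0110110 (head:     ^)
Step 3: in state B at pos 0, read 1 -> (B,1)->write 0,move L,goto D. Now: state=D, head=-1, tape[-4..2]=0110010 (head:    ^)
Step 4: in state D at pos -1, read 0 -> (D,0)->write 1,move R,goto C. Now: state=C, head=0, tape[-4..2]=0111010 (head:     ^)
Step 5: in state C at pos 0, read 0 -> (C,0)->write 1,move L,goto D. Now: state=D, head=-1, tape[-4..2]=0111110 (head:    ^)
Step 6: in state D at pos -1, read 1 -> (D,1)->write 0,move L,goto A. Now: state=A, head=-2, tape[-4..2]=0110110 (head:   ^)
Step 7: in state A at pos -2, read 1 -> (A,1)->write 1,move L,goto B. Now: state=B, head=-3, tape[-4..2]=0110110 (head:  ^)
Step 8: in state B at pos -3, read 1 -> (B,1)->write 0,move L,goto D. Now: state=D, head=-4, tape[-5..2]=00010110 (head:  ^)
Step 9: in state D at pos -4, read 0 -> (D,0)->write 1,move R,goto C. Now: state=C, head=-3, tape[-5..2]=01010110 (head:   ^)
Step 10: in state C at pos -3, read 0 -> (C,0)->write 1,move L,goto D. Now: state=D, head=-4, tape[-5..2]=01110110 (head:  ^)
Step 11: in state D at pos -4, read 1 -> (D,1)->write 0,move L,goto A. Now: state=A, head=-5, tape[-6..2]=000110110 (head:  ^)
Step 12: in state A at pos -5, read 0 -> (A,0)->write 1,move R,goto A. Now: state=A, head=-4, tape[-6..2]=010110110 (head:   ^)
Step 13: in state A at pos -4, read 0 -> (A,0)->write 1,move R,goto A. Now: state=A, head=-3, tape[-6..2]=011110110 (head:    ^)
Step 14: in state A at pos -3, read 1 -> (A,1)->write 1,move L,goto B. Now: state=B, head=-4, tape[-6..2]=011110110 (head:   ^)
Step 15: in state B at pos -4, read 1 -> (B,1)->write 0,move L,goto D. Now: state=D, head=-5, tape[-6..2]=010110110 (head:  ^)
Step 16: in state D at pos -5, read 1 -> (D,1)->write 0,move L,goto A. Now: state=A, head=-6, tape[-7..2]=0000110110 (head:  ^)
Step 17: in state A at pos -6, read 0 -> (A,0)->write 1,move R,goto A. Now: state=A, head=-5, tape[-7..2]=0100110110 (head:   ^)

Answer: 10011011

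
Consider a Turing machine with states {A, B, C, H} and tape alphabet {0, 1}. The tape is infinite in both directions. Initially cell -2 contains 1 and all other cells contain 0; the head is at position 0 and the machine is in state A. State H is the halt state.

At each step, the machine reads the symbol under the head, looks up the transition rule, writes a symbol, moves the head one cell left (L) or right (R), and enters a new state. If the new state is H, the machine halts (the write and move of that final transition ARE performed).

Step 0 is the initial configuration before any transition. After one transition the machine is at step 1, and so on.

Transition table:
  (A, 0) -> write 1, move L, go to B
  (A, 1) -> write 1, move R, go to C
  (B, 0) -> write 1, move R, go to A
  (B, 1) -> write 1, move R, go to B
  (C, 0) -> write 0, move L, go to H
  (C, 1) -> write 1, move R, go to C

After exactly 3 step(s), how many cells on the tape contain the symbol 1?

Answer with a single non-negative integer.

Step 1: in state A at pos 0, read 0 -> (A,0)->write 1,move L,goto B. Now: state=B, head=-1, tape[-3..1]=01010 (head:   ^)
Step 2: in state B at pos -1, read 0 -> (B,0)->write 1,move R,goto A. Now: state=A, head=0, tape[-3..1]=01110 (head:    ^)
Step 3: in state A at pos 0, read 1 -> (A,1)->write 1,move R,goto C. Now: state=C, head=1, tape[-3..2]=011100 (head:     ^)
Cells containing 1 after step 3: {-2, -1, 0} -> 3 cell(s)

Answer: 3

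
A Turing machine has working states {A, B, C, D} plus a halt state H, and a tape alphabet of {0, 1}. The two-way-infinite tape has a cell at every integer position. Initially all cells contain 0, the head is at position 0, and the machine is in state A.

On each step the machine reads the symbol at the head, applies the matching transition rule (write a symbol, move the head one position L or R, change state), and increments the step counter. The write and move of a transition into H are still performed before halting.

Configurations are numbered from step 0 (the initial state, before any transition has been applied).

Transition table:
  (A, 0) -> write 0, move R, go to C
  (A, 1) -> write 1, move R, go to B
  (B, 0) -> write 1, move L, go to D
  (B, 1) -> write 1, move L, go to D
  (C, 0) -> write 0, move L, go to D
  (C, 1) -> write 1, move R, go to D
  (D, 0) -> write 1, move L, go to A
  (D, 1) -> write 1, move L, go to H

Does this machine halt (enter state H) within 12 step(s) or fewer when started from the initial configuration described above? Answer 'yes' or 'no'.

Answer: yes

Derivation:
Step 1: in state A at pos 0, read 0 -> (A,0)->write 0,move R,goto C. Now: state=C, head=1, tape[-1..2]=0000 (head:   ^)
Step 2: in state C at pos 1, read 0 -> (C,0)->write 0,move L,goto D. Now: state=D, head=0, tape[-1..2]=0000 (head:  ^)
Step 3: in state D at pos 0, read 0 -> (D,0)->write 1,move L,goto A. Now: state=A, head=-1, tape[-2..2]=00100 (head:  ^)
Step 4: in state A at pos -1, read 0 -> (A,0)->write 0,move R,goto C. Now: state=C, head=0, tape[-2..2]=00100 (head:   ^)
Step 5: in state C at pos 0, read 1 -> (C,1)->write 1,move R,goto D. Now: state=D, head=1, tape[-2..2]=00100 (head:    ^)
Step 6: in state D at pos 1, read 0 -> (D,0)->write 1,move L,goto A. Now: state=A, head=0, tape[-2..2]=00110 (head:   ^)
Step 7: in state A at pos 0, read 1 -> (A,1)->write 1,move R,goto B. Now: state=B, head=1, tape[-2..2]=00110 (head:    ^)
Step 8: in state B at pos 1, read 1 -> (B,1)->write 1,move L,goto D. Now: state=D, head=0, tape[-2..2]=00110 (head:   ^)
Step 9: in state D at pos 0, read 1 -> (D,1)->write 1,move L,goto H. Now: state=H, head=-1, tape[-2..2]=00110 (head:  ^)
State H reached at step 9; 9 <= 12 -> yes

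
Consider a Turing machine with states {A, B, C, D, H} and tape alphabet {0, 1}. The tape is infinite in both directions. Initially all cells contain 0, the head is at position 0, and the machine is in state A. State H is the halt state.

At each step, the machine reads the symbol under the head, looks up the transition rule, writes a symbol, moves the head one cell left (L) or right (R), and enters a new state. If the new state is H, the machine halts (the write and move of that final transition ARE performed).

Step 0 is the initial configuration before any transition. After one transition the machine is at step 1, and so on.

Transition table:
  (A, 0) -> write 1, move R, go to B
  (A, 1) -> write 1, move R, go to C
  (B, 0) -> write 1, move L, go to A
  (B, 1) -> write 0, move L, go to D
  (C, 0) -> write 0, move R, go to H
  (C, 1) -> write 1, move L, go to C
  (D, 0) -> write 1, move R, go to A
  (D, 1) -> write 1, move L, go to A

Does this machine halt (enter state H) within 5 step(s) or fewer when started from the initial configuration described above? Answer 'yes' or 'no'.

Answer: no

Derivation:
Step 1: in state A at pos 0, read 0 -> (A,0)->write 1,move R,goto B. Now: state=B, head=1, tape[-1..2]=0100 (head:   ^)
Step 2: in state B at pos 1, read 0 -> (B,0)->write 1,move L,goto A. Now: state=A, head=0, tape[-1..2]=0110 (head:  ^)
Step 3: in state A at pos 0, read 1 -> (A,1)->write 1,move R,goto C. Now: state=C, head=1, tape[-1..2]=0110 (head:   ^)
Step 4: in state C at pos 1, read 1 -> (C,1)->write 1,move L,goto C. Now: state=C, head=0, tape[-1..2]=0110 (head:  ^)
Step 5: in state C at pos 0, read 1 -> (C,1)->write 1,move L,goto C. Now: state=C, head=-1, tape[-2..2]=00110 (head:  ^)
After 5 step(s): state = C (not H) -> not halted within 5 -> no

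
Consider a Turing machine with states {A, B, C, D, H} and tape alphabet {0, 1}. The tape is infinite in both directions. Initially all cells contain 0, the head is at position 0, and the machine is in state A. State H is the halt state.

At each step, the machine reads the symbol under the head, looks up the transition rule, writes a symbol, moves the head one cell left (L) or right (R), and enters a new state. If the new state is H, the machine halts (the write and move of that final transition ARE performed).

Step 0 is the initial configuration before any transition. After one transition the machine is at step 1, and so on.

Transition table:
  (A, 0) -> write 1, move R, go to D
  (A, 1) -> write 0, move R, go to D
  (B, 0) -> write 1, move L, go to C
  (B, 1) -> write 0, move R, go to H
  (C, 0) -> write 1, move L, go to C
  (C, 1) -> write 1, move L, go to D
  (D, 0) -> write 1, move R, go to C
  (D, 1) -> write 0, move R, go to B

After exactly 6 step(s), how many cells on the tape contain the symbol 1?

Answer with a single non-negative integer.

Step 1: in state A at pos 0, read 0 -> (A,0)->write 1,move R,goto D. Now: state=D, head=1, tape[-1..2]=0100 (head:   ^)
Step 2: in state D at pos 1, read 0 -> (D,0)->write 1,move R,goto C. Now: state=C, head=2, tape[-1..3]=01100 (head:    ^)
Step 3: in state C at pos 2, read 0 -> (C,0)->write 1,move L,goto C. Now: state=C, head=1, tape[-1..3]=01110 (head:   ^)
Step 4: in state C at pos 1, read 1 -> (C,1)->write 1,move L,goto D. Now: state=D, head=0, tape[-1..3]=01110 (head:  ^)
Step 5: in state D at pos 0, read 1 -> (D,1)->write 0,move R,goto B. Now: state=B, head=1, tape[-1..3]=00110 (head:   ^)
Step 6: in state B at pos 1, read 1 -> (B,1)->write 0,move R,goto H. Now: state=H, head=2, tape[-1..3]=00010 (head:    ^)
Cells containing 1 after step 6: {2} -> 1 cell(s)

Answer: 1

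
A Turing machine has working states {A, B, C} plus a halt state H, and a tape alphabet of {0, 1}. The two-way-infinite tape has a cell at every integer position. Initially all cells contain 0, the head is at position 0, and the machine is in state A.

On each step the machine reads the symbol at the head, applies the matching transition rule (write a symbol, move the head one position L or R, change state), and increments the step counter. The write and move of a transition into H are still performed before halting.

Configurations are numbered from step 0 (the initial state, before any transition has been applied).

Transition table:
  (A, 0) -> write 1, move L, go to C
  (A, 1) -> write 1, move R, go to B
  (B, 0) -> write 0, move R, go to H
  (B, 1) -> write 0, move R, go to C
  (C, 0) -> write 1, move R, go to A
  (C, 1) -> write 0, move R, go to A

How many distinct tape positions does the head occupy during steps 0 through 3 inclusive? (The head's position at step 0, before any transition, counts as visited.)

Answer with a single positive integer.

Answer: 3

Derivation:
Step 1: in state A at pos 0, read 0 -> (A,0)->write 1,move L,goto C. Now: state=C, head=-1, tape[-2..1]=0010 (head:  ^)
Step 2: in state C at pos -1, read 0 -> (C,0)->write 1,move R,goto A. Now: state=A, head=0, tape[-2..1]=0110 (head:   ^)
Step 3: in state A at pos 0, read 1 -> (A,1)->write 1,move R,goto B. Now: state=B, head=1, tape[-2..2]=01100 (head:    ^)
Head positions at steps 0..3: starting at 0, distinct positions visited = {-1, 0, 1} -> 3 position(s)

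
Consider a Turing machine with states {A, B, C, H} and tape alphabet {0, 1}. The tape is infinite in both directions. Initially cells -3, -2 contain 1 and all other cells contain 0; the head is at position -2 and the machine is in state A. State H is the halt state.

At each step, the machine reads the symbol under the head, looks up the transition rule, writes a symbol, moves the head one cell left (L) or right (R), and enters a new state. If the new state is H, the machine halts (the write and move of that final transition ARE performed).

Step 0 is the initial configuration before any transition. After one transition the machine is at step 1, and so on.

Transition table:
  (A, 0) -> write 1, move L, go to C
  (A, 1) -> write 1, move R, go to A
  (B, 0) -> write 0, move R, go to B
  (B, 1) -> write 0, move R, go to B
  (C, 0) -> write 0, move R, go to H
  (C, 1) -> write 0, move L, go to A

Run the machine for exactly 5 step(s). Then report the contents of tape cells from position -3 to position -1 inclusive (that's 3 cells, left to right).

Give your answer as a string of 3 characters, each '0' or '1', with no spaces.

Answer: 111

Derivation:
Step 1: in state A at pos -2, read 1 -> (A,1)->write 1,move R,goto A. Now: state=A, head=-1, tape[-4..0]=01100 (head:    ^)
Step 2: in state A at pos -1, read 0 -> (A,0)->write 1,move L,goto C. Now: state=C, head=-2, tape[-4..0]=01110 (head:   ^)
Step 3: in state C at pos -2, read 1 -> (C,1)->write 0,move L,goto A. Now: state=A, head=-3, tape[-4..0]=01010 (head:  ^)
Step 4: in state A at pos -3, read 1 -> (A,1)->write 1,move R,goto A. Now: state=A, head=-2, tape[-4..0]=01010 (head:   ^)
Step 5: in state A at pos -2, read 0 -> (A,0)->write 1,move L,goto C. Now: state=C, head=-3, tape[-4..0]=01110 (head:  ^)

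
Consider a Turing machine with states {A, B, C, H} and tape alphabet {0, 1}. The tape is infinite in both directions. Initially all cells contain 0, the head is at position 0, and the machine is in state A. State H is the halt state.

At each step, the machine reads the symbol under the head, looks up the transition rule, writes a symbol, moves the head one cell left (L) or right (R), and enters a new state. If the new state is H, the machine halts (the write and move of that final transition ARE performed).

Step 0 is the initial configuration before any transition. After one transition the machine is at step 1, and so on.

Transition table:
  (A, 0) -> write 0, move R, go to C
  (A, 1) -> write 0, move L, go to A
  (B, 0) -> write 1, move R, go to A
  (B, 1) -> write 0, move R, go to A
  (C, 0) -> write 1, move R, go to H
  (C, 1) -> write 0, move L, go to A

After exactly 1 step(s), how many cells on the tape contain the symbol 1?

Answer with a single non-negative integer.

Answer: 0

Derivation:
Step 1: in state A at pos 0, read 0 -> (A,0)->write 0,move R,goto C. Now: state=C, head=1, tape[-1..2]=0000 (head:   ^)
No cell contains 1 after step 1 -> 0 cell(s)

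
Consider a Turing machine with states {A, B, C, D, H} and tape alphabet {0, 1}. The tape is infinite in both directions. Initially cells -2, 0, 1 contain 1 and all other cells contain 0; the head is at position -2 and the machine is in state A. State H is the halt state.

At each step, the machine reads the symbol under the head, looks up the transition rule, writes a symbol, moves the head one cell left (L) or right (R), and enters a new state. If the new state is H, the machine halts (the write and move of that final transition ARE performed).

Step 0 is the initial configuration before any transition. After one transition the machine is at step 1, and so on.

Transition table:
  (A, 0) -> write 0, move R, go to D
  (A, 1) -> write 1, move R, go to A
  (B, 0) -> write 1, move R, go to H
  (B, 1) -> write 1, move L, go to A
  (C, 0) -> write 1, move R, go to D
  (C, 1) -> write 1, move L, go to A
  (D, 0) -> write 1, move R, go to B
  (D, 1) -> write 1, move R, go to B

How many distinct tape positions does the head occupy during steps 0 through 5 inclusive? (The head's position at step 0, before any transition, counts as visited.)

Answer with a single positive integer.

Answer: 4

Derivation:
Step 1: in state A at pos -2, read 1 -> (A,1)->write 1,move R,goto A. Now: state=A, head=-1, tape[-3..2]=010110 (head:   ^)
Step 2: in state A at pos -1, read 0 -> (A,0)->write 0,move R,goto D. Now: state=D, head=0, tape[-3..2]=010110 (head:    ^)
Step 3: in state D at pos 0, read 1 -> (D,1)->write 1,move R,goto B. Now: state=B, head=1, tape[-3..2]=010110 (head:     ^)
Step 4: in state B at pos 1, read 1 -> (B,1)->write 1,move L,goto A. Now: state=A, head=0, tape[-3..2]=010110 (head:    ^)
Step 5: in state A at pos 0, read 1 -> (A,1)->write 1,move R,goto A. Now: state=A, head=1, tape[-3..2]=010110 (head:     ^)
Head positions at steps 0..5: starting at -2, distinct positions visited = {-2, -1, 0, 1} -> 4 position(s)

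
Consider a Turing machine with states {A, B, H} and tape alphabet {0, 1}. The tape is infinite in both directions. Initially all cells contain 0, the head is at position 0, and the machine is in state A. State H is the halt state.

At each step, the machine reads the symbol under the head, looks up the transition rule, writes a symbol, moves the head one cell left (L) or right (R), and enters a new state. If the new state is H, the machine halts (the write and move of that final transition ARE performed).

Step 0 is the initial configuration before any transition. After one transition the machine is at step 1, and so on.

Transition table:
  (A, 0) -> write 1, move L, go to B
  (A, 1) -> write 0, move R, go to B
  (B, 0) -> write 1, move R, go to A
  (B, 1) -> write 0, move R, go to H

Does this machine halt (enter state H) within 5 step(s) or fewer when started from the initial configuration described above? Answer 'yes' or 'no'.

Step 1: in state A at pos 0, read 0 -> (A,0)->write 1,move L,goto B. Now: state=B, head=-1, tape[-2..1]=0010 (head:  ^)
Step 2: in state B at pos -1, read 0 -> (B,0)->write 1,move R,goto A. Now: state=A, head=0, tape[-2..1]=0110 (head:   ^)
Step 3: in state A at pos 0, read 1 -> (A,1)->write 0,move R,goto B. Now: state=B, head=1, tape[-2..2]=01000 (head:    ^)
Step 4: in state B at pos 1, read 0 -> (B,0)->write 1,move R,goto A. Now: state=A, head=2, tape[-2..3]=010100 (head:     ^)
Step 5: in state A at pos 2, read 0 -> (A,0)->write 1,move L,goto B. Now: state=B, head=1, tape[-2..3]=010110 (head:    ^)
After 5 step(s): state = B (not H) -> not halted within 5 -> no

Answer: no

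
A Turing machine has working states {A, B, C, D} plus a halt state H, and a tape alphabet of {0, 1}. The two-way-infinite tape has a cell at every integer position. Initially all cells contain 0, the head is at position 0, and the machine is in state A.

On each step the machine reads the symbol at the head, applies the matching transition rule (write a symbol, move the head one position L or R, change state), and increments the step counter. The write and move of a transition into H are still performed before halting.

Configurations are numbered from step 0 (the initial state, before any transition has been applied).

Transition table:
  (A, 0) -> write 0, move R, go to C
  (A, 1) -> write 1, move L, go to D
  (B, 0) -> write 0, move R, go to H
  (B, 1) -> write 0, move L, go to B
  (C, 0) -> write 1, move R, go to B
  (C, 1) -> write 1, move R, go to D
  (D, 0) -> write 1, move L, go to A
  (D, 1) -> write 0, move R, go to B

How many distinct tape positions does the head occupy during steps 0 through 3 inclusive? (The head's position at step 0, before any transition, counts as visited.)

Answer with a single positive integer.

Step 1: in state A at pos 0, read 0 -> (A,0)->write 0,move R,goto C. Now: state=C, head=1, tape[-1..2]=0000 (head:   ^)
Step 2: in state C at pos 1, read 0 -> (C,0)->write 1,move R,goto B. Now: state=B, head=2, tape[-1..3]=00100 (head:    ^)
Step 3: in state B at pos 2, read 0 -> (B,0)->write 0,move R,goto H. Now: state=H, head=3, tape[-1..4]=001000 (head:     ^)
Head positions at steps 0..3: starting at 0, distinct positions visited = {0, 1, 2, 3} -> 4 position(s)

Answer: 4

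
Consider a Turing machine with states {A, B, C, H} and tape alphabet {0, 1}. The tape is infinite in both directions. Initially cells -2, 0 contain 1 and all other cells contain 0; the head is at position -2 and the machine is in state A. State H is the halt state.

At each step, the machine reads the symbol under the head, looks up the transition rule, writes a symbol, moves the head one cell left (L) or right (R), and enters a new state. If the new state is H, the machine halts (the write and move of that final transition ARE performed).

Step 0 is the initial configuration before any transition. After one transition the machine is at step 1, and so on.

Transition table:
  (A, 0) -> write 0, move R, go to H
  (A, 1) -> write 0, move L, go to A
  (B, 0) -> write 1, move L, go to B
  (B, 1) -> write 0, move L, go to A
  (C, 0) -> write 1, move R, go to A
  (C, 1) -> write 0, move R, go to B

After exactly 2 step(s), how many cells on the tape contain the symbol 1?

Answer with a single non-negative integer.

Answer: 1

Derivation:
Step 1: in state A at pos -2, read 1 -> (A,1)->write 0,move L,goto A. Now: state=A, head=-3, tape[-4..1]=000010 (head:  ^)
Step 2: in state A at pos -3, read 0 -> (A,0)->write 0,move R,goto H. Now: state=H, head=-2, tape[-4..1]=000010 (head:   ^)
Cells containing 1 after step 2: {0} -> 1 cell(s)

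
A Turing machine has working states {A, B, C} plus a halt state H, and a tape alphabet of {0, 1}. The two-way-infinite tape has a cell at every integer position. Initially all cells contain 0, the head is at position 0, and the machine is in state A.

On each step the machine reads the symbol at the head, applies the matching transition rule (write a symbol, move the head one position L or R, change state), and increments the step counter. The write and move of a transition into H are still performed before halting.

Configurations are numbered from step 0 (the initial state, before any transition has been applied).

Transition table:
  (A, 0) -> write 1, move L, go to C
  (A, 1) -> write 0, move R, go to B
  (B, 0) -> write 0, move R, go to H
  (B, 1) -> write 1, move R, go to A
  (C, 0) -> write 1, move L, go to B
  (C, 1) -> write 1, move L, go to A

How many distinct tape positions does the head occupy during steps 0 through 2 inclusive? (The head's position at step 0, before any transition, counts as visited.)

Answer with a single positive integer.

Step 1: in state A at pos 0, read 0 -> (A,0)->write 1,move L,goto C. Now: state=C, head=-1, tape[-2..1]=0010 (head:  ^)
Step 2: in state C at pos -1, read 0 -> (C,0)->write 1,move L,goto B. Now: state=B, head=-2, tape[-3..1]=00110 (head:  ^)
Head positions at steps 0..2: starting at 0, distinct positions visited = {-2, -1, 0} -> 3 position(s)

Answer: 3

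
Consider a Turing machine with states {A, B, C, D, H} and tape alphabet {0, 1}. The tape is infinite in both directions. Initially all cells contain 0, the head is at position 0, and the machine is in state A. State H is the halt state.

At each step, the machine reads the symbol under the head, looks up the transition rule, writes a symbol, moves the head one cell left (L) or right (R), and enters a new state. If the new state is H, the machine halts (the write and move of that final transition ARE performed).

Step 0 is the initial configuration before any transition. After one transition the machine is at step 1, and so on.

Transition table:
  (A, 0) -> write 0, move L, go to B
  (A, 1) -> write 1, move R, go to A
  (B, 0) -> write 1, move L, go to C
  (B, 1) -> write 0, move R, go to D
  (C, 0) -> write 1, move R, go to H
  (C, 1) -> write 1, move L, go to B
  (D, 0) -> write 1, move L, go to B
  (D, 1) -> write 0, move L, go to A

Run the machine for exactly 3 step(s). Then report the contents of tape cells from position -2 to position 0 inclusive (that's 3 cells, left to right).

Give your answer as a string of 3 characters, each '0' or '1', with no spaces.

Answer: 110

Derivation:
Step 1: in state A at pos 0, read 0 -> (A,0)->write 0,move L,goto B. Now: state=B, head=-1, tape[-2..1]=0000 (head:  ^)
Step 2: in state B at pos -1, read 0 -> (B,0)->write 1,move L,goto C. Now: state=C, head=-2, tape[-3..1]=00100 (head:  ^)
Step 3: in state C at pos -2, read 0 -> (C,0)->write 1,move R,goto H. Now: state=H, head=-1, tape[-3..1]=01100 (head:   ^)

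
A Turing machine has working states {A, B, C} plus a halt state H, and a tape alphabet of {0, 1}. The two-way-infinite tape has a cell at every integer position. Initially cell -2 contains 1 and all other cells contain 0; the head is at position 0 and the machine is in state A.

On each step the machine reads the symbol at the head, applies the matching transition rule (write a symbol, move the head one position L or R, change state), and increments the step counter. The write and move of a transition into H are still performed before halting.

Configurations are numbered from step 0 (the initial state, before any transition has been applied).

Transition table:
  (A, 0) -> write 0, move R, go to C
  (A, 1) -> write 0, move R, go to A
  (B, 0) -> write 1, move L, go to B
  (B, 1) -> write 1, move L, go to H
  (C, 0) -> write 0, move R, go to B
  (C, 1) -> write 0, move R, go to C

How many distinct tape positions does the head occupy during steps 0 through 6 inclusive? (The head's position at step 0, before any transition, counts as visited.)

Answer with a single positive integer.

Answer: 5

Derivation:
Step 1: in state A at pos 0, read 0 -> (A,0)->write 0,move R,goto C. Now: state=C, head=1, tape[-3..2]=010000 (head:     ^)
Step 2: in state C at pos 1, read 0 -> (C,0)->write 0,move R,goto B. Now: state=B, head=2, tape[-3..3]=0100000 (head:      ^)
Step 3: in state B at pos 2, read 0 -> (B,0)->write 1,move L,goto B. Now: state=B, head=1, tape[-3..3]=0100010 (head:     ^)
Step 4: in state B at pos 1, read 0 -> (B,0)->write 1,move L,goto B. Now: state=B, head=0, tape[-3..3]=0100110 (head:    ^)
Step 5: in state B at pos 0, read 0 -> (B,0)->write 1,move L,goto B. Now: state=B, head=-1, tape[-3..3]=0101110 (head:   ^)
Step 6: in state B at pos -1, read 0 -> (B,0)->write 1,move L,goto B. Now: state=B, head=-2, tape[-3..3]=0111110 (head:  ^)
Head positions at steps 0..6: starting at 0, distinct positions visited = {-2, -1, 0, 1, 2} -> 5 position(s)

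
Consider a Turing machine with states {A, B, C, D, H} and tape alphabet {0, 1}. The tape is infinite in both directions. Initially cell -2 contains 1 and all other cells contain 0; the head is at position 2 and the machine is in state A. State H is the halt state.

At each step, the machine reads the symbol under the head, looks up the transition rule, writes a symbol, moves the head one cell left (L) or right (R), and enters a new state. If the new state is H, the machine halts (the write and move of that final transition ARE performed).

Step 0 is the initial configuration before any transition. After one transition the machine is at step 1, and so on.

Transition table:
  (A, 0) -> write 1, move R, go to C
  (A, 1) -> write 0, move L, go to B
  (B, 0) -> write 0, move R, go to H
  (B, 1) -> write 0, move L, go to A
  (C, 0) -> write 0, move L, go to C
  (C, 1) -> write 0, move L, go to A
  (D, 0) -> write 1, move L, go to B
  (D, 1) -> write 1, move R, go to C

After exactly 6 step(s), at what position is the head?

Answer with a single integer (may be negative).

Answer: 0

Derivation:
Step 1: in state A at pos 2, read 0 -> (A,0)->write 1,move R,goto C. Now: state=C, head=3, tape[-3..4]=01000100 (head:       ^)
Step 2: in state C at pos 3, read 0 -> (C,0)->write 0,move L,goto C. Now: state=C, head=2, tape[-3..4]=01000100 (head:      ^)
Step 3: in state C at pos 2, read 1 -> (C,1)->write 0,move L,goto A. Now: state=A, head=1, tape[-3..4]=01000000 (head:     ^)
Step 4: in state A at pos 1, read 0 -> (A,0)->write 1,move R,goto C. Now: state=C, head=2, tape[-3..4]=01001000 (head:      ^)
Step 5: in state C at pos 2, read 0 -> (C,0)->write 0,move L,goto C. Now: state=C, head=1, tape[-3..4]=01001000 (head:     ^)
Step 6: in state C at pos 1, read 1 -> (C,1)->write 0,move L,goto A. Now: state=A, head=0, tape[-3..4]=01000000 (head:    ^)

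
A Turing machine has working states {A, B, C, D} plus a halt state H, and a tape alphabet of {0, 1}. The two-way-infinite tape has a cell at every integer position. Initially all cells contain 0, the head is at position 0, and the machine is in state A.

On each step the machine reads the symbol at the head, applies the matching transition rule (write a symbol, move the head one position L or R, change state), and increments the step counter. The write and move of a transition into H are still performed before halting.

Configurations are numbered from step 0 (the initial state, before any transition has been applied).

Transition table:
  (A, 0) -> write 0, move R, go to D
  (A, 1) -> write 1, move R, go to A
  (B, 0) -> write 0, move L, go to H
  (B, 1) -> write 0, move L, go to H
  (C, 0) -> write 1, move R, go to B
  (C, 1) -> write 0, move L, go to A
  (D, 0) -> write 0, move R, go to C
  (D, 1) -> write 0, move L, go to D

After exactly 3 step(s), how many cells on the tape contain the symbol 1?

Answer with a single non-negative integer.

Answer: 1

Derivation:
Step 1: in state A at pos 0, read 0 -> (A,0)->write 0,move R,goto D. Now: state=D, head=1, tape[-1..2]=0000 (head:   ^)
Step 2: in state D at pos 1, read 0 -> (D,0)->write 0,move R,goto C. Now: state=C, head=2, tape[-1..3]=00000 (head:    ^)
Step 3: in state C at pos 2, read 0 -> (C,0)->write 1,move R,goto B. Now: state=B, head=3, tape[-1..4]=000100 (head:     ^)
Cells containing 1 after step 3: {2} -> 1 cell(s)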